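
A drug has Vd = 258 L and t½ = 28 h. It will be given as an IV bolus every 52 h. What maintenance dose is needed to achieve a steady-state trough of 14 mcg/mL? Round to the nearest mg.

9474 mg

τ/t½ = 52/28 ≈ 1.8571, so f = (1/2)^(52/28) ≈ 0.276022.
Cmin,ss = (D/Vd)·f/(1−f), so D = Cmin,ss·Vd·(1−f)/f.
D = 14 × 258 × (1−f)/f ≈ 14 × 258 × 2.62290 ≈ 9473.91 mg.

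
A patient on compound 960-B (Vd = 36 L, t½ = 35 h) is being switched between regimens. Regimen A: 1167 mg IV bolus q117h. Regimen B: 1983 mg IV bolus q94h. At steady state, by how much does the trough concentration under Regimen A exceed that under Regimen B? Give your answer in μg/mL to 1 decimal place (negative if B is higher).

Regimen A: f = (1/2)^(117/35) ≈ 0.0986; Cmin,ss = (1167/36)·f/(1−f) ≈ 3.546 μg/mL.
Regimen B: f = (1/2)^(94/35) ≈ 0.1554; Cmin,ss = (1983/36)·f/(1−f) ≈ 10.135 μg/mL.
Difference ≈ 3.546 − 10.135 ≈ -6.589 μg/mL.

-6.6 μg/mL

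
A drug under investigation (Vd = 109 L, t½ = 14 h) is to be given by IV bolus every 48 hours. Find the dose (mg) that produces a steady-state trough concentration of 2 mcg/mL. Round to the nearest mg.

τ/t½ = 48/14 ≈ 3.4286, so f = (1/2)^(48/14) ≈ 0.092875.
Cmin,ss = (D/Vd)·f/(1−f), so D = Cmin,ss·Vd·(1−f)/f.
D = 2 × 109 × (1−f)/f ≈ 2 × 109 × 9.76716 ≈ 2129.24 mg.

2129 mg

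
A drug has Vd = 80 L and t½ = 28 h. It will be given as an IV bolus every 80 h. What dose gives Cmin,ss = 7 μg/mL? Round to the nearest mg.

3498 mg

τ/t½ = 80/28 ≈ 2.8571, so f = (1/2)^(80/28) ≈ 0.138011.
Cmin,ss = (D/Vd)·f/(1−f), so D = Cmin,ss·Vd·(1−f)/f.
D = 7 × 80 × (1−f)/f ≈ 7 × 80 × 6.24580 ≈ 3497.65 mg.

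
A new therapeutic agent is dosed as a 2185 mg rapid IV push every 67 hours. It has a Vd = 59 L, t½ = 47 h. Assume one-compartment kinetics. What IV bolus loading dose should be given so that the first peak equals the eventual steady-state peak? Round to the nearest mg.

3481 mg

f = (1/2)^(67/47) ≈ 0.372282; accumulation ratio R = 1/(1−f) ≈ 1.59307.
Loading dose to hit Cmax,ss on first dose: D_load = D_maint·R ≈ 2185 × 1.59307 ≈ 3480.86 mg.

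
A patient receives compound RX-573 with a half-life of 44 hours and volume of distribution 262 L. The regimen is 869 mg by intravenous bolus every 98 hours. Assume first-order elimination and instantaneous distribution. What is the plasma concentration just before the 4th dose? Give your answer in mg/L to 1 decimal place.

0.9 mg/L

f = (1/2)^(τ/t½) = (1/2)^(98/44) ≈ 0.2136.
C₀ = D/Vd = 869/262 ≈ 3.317 mg/L.
Before the 4th dose, 3 doses have been given. Superposition: Cmin = C₀·(f + f² + … + f^3).
≈ 3.317 × (0.2136 + 0.0456 + 0.0097) ≈ 3.317 × 0.2689 ≈ 0.892 mg/L.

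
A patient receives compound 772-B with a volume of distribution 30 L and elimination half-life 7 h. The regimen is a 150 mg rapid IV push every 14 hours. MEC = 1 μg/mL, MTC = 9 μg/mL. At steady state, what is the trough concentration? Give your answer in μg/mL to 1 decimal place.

1.7 μg/mL

τ = 14 h = 2 half-lives, so f = (1/2)^2 = 0.25.
At steady state, R = 1/(1 − 0.25) = 4/3.
Single-dose peak C₀ = D/Vd = 150/30 = 5 μg/mL.
Steady-state peak Cmax,ss = C₀·R = 5 × 4/3 ≈ 6.667 μg/mL.
Steady-state trough Cmin,ss = Cmax,ss·f ≈ 6.667 × 0.25 ≈ 1.667 μg/mL.
Trough 1.7 μg/mL vs MEC 1 μg/mL: adequate.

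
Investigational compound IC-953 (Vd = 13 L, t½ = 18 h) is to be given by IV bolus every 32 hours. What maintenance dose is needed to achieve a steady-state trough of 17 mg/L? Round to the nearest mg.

τ/t½ = 32/18 ≈ 1.7778, so f = (1/2)^(32/18) ≈ 0.291632.
Cmin,ss = (D/Vd)·f/(1−f), so D = Cmin,ss·Vd·(1−f)/f.
D = 17 × 13 × (1−f)/f ≈ 17 × 13 × 2.42898 ≈ 536.80 mg.

537 mg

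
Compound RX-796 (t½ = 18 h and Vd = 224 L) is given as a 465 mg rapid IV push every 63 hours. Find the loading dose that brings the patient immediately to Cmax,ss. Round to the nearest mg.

f = (1/2)^(63/18) ≈ 0.088388; accumulation ratio R = 1/(1−f) ≈ 1.09696.
Loading dose to hit Cmax,ss on first dose: D_load = D_maint·R ≈ 465 × 1.09696 ≈ 510.09 mg.

510 mg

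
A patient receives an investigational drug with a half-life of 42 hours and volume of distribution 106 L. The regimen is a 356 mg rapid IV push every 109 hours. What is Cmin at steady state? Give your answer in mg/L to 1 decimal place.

k = ln2/t½ = ln2/42 ≈ 0.016504 h⁻¹; fraction remaining f = e^(−kτ) = e^(−0.016504×109) ≈ 0.1655.
Accumulation ratio R = 1/(1 − f) ≈ 1/0.8345 ≈ 1.1983.
Single-dose peak C₀ = D/Vd = 356/106 ≈ 3.358 mg/L.
Steady-state peak Cmax,ss = C₀·R ≈ 3.358 × 1.1983 ≈ 4.024 mg/L.
Steady-state trough Cmin,ss = Cmax,ss·f ≈ 4.024 × 0.1655 ≈ 0.666 mg/L.

0.7 mg/L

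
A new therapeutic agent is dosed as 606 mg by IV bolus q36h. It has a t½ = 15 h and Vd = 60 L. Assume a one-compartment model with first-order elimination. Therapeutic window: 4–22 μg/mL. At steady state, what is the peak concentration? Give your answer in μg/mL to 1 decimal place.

12.5 μg/mL

τ/t½ = 36/15 ≈ 2.4, so fraction remaining f = (1/2)^(36/15) ≈ 0.1895.
At steady state, accumulation factor R = 1/(1 − e^(−kτ)) ≈ 1.2338.
Each bolus raises the concentration by D/Vd = 606/60 ≈ 10.100 μg/mL.
Steady-state peak Cmax,ss = C₀·R ≈ 10.100 × 1.2338 ≈ 12.461 μg/mL.
Peak 12.5 μg/mL vs MTC 22 μg/mL: below toxic threshold.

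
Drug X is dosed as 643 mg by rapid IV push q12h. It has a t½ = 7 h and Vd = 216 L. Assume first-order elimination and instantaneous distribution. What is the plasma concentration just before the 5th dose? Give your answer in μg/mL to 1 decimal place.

f = (1/2)^(τ/t½) = (1/2)^(12/7) ≈ 0.3048.
C₀ = D/Vd = 643/216 ≈ 2.977 μg/mL.
Before the 5th dose, 4 doses have been given. Superposition: Cmin = C₀·(f + f² + … + f^4).
≈ 2.977 × (0.3048 + 0.0929 + 0.0283 + 0.0086) ≈ 2.977 × 0.4346 ≈ 1.294 μg/mL.

1.3 μg/mL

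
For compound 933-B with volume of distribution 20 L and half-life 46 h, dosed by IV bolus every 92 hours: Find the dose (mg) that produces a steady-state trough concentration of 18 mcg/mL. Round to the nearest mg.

1080 mg

τ/t½ = 92/46 ≈ 2, so f = (1/2)^(92/46) ≈ 0.250000.
Cmin,ss = (D/Vd)·f/(1−f), so D = Cmin,ss·Vd·(1−f)/f.
D = 18 × 20 × (1−f)/f ≈ 18 × 20 × 3.00000 ≈ 1080.00 mg.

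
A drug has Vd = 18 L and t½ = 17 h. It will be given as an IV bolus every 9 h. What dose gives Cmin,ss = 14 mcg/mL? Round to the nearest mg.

112 mg

τ/t½ = 9/17 ≈ 0.52941, so f = (1/2)^(9/17) ≈ 0.692837.
Cmin,ss = (D/Vd)·f/(1−f), so D = Cmin,ss·Vd·(1−f)/f.
D = 14 × 18 × (1−f)/f ≈ 14 × 18 × 0.44334 ≈ 111.72 mg.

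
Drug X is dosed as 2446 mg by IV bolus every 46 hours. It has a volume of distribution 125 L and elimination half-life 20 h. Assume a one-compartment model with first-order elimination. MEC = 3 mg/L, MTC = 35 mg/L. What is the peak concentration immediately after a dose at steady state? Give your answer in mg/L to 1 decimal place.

k = ln2/t½ = ln2/20 ≈ 0.034657 h⁻¹; fraction remaining f = e^(−kτ) = e^(−0.034657×46) ≈ 0.2031.
At steady state, accumulation factor R = 1/(1 − e^(−kτ)) ≈ 1.2549.
Each bolus raises the concentration by D/Vd = 2446/125 ≈ 19.568 mg/L.
Steady-state peak Cmax,ss = C₀·R ≈ 19.568 × 1.2549 ≈ 24.556 mg/L.
Peak 24.6 mg/L vs MTC 35 mg/L: below toxic threshold.

24.6 mg/L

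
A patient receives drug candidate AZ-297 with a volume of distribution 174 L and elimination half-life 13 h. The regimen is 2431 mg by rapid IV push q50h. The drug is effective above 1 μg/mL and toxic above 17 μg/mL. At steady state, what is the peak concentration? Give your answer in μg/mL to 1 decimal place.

15.0 μg/mL

τ/t½ = 50/13 ≈ 3.8462, so fraction remaining f = (1/2)^(50/13) ≈ 0.0695.
At steady state, accumulation factor R = 1/(1 − e^(−kτ)) ≈ 1.0747.
Single-dose peak C₀ = D/Vd = 2431/174 ≈ 13.971 μg/mL.
Steady-state peak Cmax,ss = C₀·R ≈ 13.971 × 1.0747 ≈ 15.015 μg/mL.
Peak 15.0 μg/mL vs MTC 17 μg/mL: below toxic threshold.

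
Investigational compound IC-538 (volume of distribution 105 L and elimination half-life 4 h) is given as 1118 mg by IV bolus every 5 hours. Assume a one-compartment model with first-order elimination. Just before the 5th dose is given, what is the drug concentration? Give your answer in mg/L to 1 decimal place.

7.5 mg/L

f = (1/2)^(τ/t½) = (1/2)^(5/4) ≈ 0.4204.
C₀ = D/Vd = 1118/105 ≈ 10.648 mg/L.
Before the 5th dose, 4 doses have been given. Superposition: Cmin = C₀·(f + f² + … + f^4).
≈ 10.648 × (0.4204 + 0.1767 + 0.0743 + 0.0312) ≈ 10.648 × 0.7026 ≈ 7.481 mg/L.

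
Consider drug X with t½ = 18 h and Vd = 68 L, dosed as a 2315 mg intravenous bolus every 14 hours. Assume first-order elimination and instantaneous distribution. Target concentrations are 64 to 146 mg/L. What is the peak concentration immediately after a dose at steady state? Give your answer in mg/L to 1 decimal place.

τ/t½ = 14/18 ≈ 0.77778, so fraction remaining f = (1/2)^(14/18) ≈ 0.5833.
At steady state, accumulation factor R = 1/(1 − e^(−kτ)) ≈ 2.3998.
Each bolus raises the concentration by D/Vd = 2315/68 ≈ 34.044 mg/L.
Steady-state peak Cmax,ss = C₀·R ≈ 34.044 × 2.3998 ≈ 81.699 mg/L.
Peak 81.7 mg/L vs MTC 146 mg/L: below toxic threshold.

81.7 mg/L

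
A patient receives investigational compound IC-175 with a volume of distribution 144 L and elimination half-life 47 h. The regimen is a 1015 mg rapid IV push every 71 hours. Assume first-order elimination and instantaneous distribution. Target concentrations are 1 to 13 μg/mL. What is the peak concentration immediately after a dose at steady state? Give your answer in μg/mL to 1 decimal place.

k = ln2/t½ = ln2/47 ≈ 0.014748 h⁻¹; fraction remaining f = e^(−kτ) = e^(−0.014748×71) ≈ 0.3510.
At steady state, accumulation factor R = 1/(1 − e^(−kτ)) ≈ 1.5408.
Each bolus raises the concentration by D/Vd = 1015/144 ≈ 7.049 μg/mL.
Steady-state peak Cmax,ss = C₀·R ≈ 7.049 × 1.5408 ≈ 10.861 μg/mL.
Peak 10.9 μg/mL vs MTC 13 μg/mL: below toxic threshold.

10.9 μg/mL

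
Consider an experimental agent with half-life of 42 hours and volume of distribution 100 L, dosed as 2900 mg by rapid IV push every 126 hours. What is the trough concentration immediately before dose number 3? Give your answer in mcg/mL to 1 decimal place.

4.1 mcg/mL

f = (1/2)^(τ/t½) = (1/2)^(126/42) ≈ 0.1250.
C₀ = D/Vd = 2900/100 ≈ 29.000 mcg/mL.
Before the 3rd dose, 2 doses have been given. Superposition: Cmin = C₀·(f + f²).
≈ 29.000 × (0.1250 + 0.0156) ≈ 29.000 × 0.1406 ≈ 4.077 mcg/mL.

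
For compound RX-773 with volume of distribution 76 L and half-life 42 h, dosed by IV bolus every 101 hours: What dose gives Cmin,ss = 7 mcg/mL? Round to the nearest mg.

τ/t½ = 101/42 ≈ 2.4048, so f = (1/2)^(101/42) ≈ 0.188840.
Cmin,ss = (D/Vd)·f/(1−f), so D = Cmin,ss·Vd·(1−f)/f.
D = 7 × 76 × (1−f)/f ≈ 7 × 76 × 4.29549 ≈ 2285.20 mg.

2285 mg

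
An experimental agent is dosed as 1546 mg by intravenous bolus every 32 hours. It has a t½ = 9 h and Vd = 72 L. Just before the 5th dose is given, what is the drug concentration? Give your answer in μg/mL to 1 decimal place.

2.0 μg/mL

f = (1/2)^(τ/t½) = (1/2)^(32/9) ≈ 0.0850.
C₀ = D/Vd = 1546/72 ≈ 21.472 μg/mL.
Before the 5th dose, 4 doses have been given. Superposition: Cmin = C₀·(f + f² + … + f^4).
≈ 21.472 × (0.0850 + 0.0072 + 0.0006 + 0.0001) ≈ 21.472 × 0.0929 ≈ 1.995 μg/mL.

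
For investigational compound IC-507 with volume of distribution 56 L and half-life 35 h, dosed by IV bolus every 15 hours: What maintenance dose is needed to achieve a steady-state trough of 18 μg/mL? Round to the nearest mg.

349 mg

τ/t½ = 15/35 ≈ 0.42857, so f = (1/2)^(15/35) ≈ 0.742997.
Cmin,ss = (D/Vd)·f/(1−f), so D = Cmin,ss·Vd·(1−f)/f.
D = 18 × 56 × (1−f)/f ≈ 18 × 56 × 0.34590 ≈ 348.67 mg.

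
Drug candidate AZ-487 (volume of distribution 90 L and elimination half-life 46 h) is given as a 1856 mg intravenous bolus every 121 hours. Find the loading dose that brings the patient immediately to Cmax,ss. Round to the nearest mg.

2213 mg

f = (1/2)^(121/46) ≈ 0.161495; accumulation ratio R = 1/(1−f) ≈ 1.19260.
Loading dose to hit Cmax,ss on first dose: D_load = D_maint·R ≈ 1856 × 1.19260 ≈ 2213.47 mg.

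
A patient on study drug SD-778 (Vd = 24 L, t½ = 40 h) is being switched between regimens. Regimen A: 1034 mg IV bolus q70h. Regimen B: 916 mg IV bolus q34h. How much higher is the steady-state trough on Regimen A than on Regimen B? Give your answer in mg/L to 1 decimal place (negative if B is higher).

Regimen A: f = (1/2)^(70/40) ≈ 0.2973; Cmin,ss = (1034/24)·f/(1−f) ≈ 18.228 mg/L.
Regimen B: f = (1/2)^(34/40) ≈ 0.5548; Cmin,ss = (916/24)·f/(1−f) ≈ 47.563 mg/L.
Difference ≈ 18.228 − 47.563 ≈ -29.335 mg/L.

-29.3 mg/L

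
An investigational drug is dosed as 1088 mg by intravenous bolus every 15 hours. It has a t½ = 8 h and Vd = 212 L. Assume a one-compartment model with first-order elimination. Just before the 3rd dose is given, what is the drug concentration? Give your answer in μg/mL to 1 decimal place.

1.8 μg/mL

f = (1/2)^(τ/t½) = (1/2)^(15/8) ≈ 0.2726.
C₀ = D/Vd = 1088/212 ≈ 5.132 μg/mL.
Before the 3rd dose, 2 doses have been given. Superposition: Cmin = C₀·(f + f²).
≈ 5.132 × (0.2726 + 0.0743) ≈ 5.132 × 0.3469 ≈ 1.780 μg/mL.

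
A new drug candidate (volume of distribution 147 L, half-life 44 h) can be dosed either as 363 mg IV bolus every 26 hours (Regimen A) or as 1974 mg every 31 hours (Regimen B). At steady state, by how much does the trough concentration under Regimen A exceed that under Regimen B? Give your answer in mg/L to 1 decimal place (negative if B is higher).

Regimen A: f = (1/2)^(26/44) ≈ 0.6639; Cmin,ss = (363/147)·f/(1−f) ≈ 4.878 mg/L.
Regimen B: f = (1/2)^(31/44) ≈ 0.6136; Cmin,ss = (1974/147)·f/(1−f) ≈ 21.324 mg/L.
Difference ≈ 4.878 − 21.324 ≈ -16.446 mg/L.

-16.4 mg/L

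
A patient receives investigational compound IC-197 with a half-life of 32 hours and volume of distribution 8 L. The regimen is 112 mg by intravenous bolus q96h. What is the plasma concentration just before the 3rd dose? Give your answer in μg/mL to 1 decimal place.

2.0 μg/mL

f = (1/2)^(τ/t½) = (1/2)^(96/32) ≈ 0.1250.
C₀ = D/Vd = 112/8 ≈ 14.000 μg/mL.
Before the 3rd dose, 2 doses have been given. Superposition: Cmin = C₀·(f + f²).
≈ 14.000 × (0.1250 + 0.0156) ≈ 14.000 × 0.1406 ≈ 1.968 μg/mL.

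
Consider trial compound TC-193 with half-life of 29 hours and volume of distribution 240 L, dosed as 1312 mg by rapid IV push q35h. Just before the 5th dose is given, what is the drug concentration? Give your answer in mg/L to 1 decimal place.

f = (1/2)^(τ/t½) = (1/2)^(35/29) ≈ 0.4332.
C₀ = D/Vd = 1312/240 ≈ 5.467 mg/L.
Before the 5th dose, 4 doses have been given. Superposition: Cmin = C₀·(f + f² + … + f^4).
≈ 5.467 × (0.4332 + 0.1877 + 0.0813 + 0.0352) ≈ 5.467 × 0.7374 ≈ 4.031 mg/L.

4.0 mg/L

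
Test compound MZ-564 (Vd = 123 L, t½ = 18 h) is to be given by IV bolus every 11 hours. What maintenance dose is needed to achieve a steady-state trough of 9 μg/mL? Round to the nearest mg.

τ/t½ = 11/18 ≈ 0.61111, so f = (1/2)^(11/18) ≈ 0.654692.
Cmin,ss = (D/Vd)·f/(1−f), so D = Cmin,ss·Vd·(1−f)/f.
D = 9 × 123 × (1−f)/f ≈ 9 × 123 × 0.52744 ≈ 583.88 mg.

584 mg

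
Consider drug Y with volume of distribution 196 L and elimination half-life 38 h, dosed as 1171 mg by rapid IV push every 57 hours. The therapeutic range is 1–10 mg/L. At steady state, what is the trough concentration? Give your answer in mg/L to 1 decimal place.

Over one 57-h interval, 57/38 ≈ 1.5 half-lives elapse, leaving f ≈ 0.3536 of each dose.
Accumulation ratio R = 1/(1 − f) ≈ 1/0.6464 ≈ 1.5470.
Each bolus raises the concentration by D/Vd = 1171/196 ≈ 5.974 mg/L.
Cmax,ss = C₀/(1 − f) ≈ 5.974/0.6464 ≈ 9.242 mg/L.
Steady-state trough Cmin,ss = Cmax,ss·f ≈ 9.242 × 0.3536 ≈ 3.268 mg/L.
Trough 3.3 mg/L vs MEC 1 mg/L: adequate.

3.3 mg/L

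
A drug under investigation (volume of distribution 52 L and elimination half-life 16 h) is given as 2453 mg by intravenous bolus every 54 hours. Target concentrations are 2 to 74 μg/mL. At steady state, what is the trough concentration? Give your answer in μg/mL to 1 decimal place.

5.0 μg/mL

k = ln2/t½ = ln2/16 ≈ 0.043322 h⁻¹; fraction remaining f = e^(−kτ) = e^(−0.043322×54) ≈ 0.0964.
Accumulation ratio R = 1/(1 − f) ≈ 1/0.9036 ≈ 1.1067.
Each bolus raises the concentration by D/Vd = 2453/52 ≈ 47.173 μg/mL.
Cmax,ss = C₀/(1 − f) ≈ 47.173/0.9036 ≈ 52.206 μg/mL.
One interval later, Cmin,ss = Cmax,ss·e^(−kτ) ≈ 52.206 × 0.0964 ≈ 5.033 μg/mL.
Trough 5.0 μg/mL vs MEC 2 μg/mL: adequate.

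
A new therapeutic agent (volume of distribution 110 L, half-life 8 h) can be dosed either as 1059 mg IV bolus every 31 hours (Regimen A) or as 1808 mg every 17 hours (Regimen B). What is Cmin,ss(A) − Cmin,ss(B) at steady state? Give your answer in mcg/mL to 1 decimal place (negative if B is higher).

Regimen A: f = (1/2)^(31/8) ≈ 0.0682; Cmin,ss = (1059/110)·f/(1−f) ≈ 0.705 mcg/mL.
Regimen B: f = (1/2)^(17/8) ≈ 0.2293; Cmin,ss = (1808/110)·f/(1−f) ≈ 4.890 mcg/mL.
Difference ≈ 0.705 − 4.890 ≈ -4.185 mcg/mL.

-4.2 mcg/mL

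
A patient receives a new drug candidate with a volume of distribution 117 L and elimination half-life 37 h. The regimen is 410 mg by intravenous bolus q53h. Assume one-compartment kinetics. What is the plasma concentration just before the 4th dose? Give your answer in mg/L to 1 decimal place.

f = (1/2)^(τ/t½) = (1/2)^(53/37) ≈ 0.3705.
C₀ = D/Vd = 410/117 ≈ 3.504 mg/L.
Before the 4th dose, 3 doses have been given. Superposition: Cmin = C₀·(f + f² + … + f^3).
≈ 3.504 × (0.3705 + 0.1373 + 0.0509) ≈ 3.504 × 0.5587 ≈ 1.958 mg/L.

2.0 mg/L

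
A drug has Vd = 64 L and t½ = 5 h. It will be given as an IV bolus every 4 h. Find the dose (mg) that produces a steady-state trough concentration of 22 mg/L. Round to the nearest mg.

1043 mg

τ/t½ = 4/5 ≈ 0.8, so f = (1/2)^(4/5) ≈ 0.574349.
Cmin,ss = (D/Vd)·f/(1−f), so D = Cmin,ss·Vd·(1−f)/f.
D = 22 × 64 × (1−f)/f ≈ 22 × 64 × 0.74110 ≈ 1043.47 mg.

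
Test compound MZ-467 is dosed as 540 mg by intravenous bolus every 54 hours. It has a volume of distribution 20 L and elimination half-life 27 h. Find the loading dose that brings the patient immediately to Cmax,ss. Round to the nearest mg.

f = (1/2)^(54/27) ≈ 0.250000; accumulation ratio R = 1/(1−f) ≈ 1.33333.
Loading dose to hit Cmax,ss on first dose: D_load = D_maint·R ≈ 540 × 1.33333 ≈ 720.00 mg.

720 mg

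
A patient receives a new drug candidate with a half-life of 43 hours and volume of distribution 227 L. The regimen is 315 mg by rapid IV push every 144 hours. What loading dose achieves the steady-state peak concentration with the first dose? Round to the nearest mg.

f = (1/2)^(144/43) ≈ 0.098152; accumulation ratio R = 1/(1−f) ≈ 1.10883.
Loading dose to hit Cmax,ss on first dose: D_load = D_maint·R ≈ 315 × 1.10883 ≈ 349.28 mg.

349 mg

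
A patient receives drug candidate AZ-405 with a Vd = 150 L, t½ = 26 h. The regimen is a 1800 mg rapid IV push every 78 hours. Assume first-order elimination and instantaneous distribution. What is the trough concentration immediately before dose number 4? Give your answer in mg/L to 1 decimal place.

1.7 mg/L

f = (1/2)^(τ/t½) = (1/2)^(78/26) ≈ 0.1250.
C₀ = D/Vd = 1800/150 ≈ 12.000 mg/L.
Before the 4th dose, 3 doses have been given. Superposition: Cmin = C₀·(f + f² + … + f^3).
≈ 12.000 × (0.1250 + 0.0156 + 0.0020) ≈ 12.000 × 0.1426 ≈ 1.711 mg/L.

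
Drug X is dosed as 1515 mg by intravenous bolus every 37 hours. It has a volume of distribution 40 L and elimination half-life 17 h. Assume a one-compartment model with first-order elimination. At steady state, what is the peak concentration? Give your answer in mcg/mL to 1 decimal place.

48.6 mcg/mL

τ/t½ = 37/17 ≈ 2.1765, so fraction remaining f = (1/2)^(37/17) ≈ 0.2212.
At steady state, accumulation factor R = 1/(1 − e^(−kτ)) ≈ 1.2840.
Single-dose peak C₀ = D/Vd = 1515/40 ≈ 37.875 mcg/mL.
Steady-state peak Cmax,ss = C₀·R ≈ 37.875 × 1.2840 ≈ 48.632 mcg/mL.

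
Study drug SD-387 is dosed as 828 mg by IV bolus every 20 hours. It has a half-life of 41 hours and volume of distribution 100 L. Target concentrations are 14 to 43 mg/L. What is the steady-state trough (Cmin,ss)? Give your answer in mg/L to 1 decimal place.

20.6 mg/L

τ/t½ = 20/41 ≈ 0.4878, so fraction remaining f = (1/2)^(20/41) ≈ 0.7131.
Single-dose peak C₀ = D/Vd = 828/100 ≈ 8.280 mg/L.
Steady-state trough Cmin,ss = C₀·f/(1−f) ≈ 8.280 × 0.7131/0.2869 ≈ 20.580 mg/L.
Trough 20.6 mg/L vs MEC 14 mg/L: adequate.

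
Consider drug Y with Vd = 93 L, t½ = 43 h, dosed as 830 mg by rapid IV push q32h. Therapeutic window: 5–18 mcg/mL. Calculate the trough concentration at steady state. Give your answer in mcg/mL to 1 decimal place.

Over one 32-h interval, 32/43 ≈ 0.74419 half-lives elapse, leaving f ≈ 0.5970 of each dose.
Accumulation ratio R = 1/(1 − f) ≈ 1/0.4030 ≈ 2.4814.
Single-dose peak C₀ = D/Vd = 830/93 ≈ 8.925 mcg/mL.
Steady-state peak Cmax,ss = C₀·R ≈ 8.925 × 2.4814 ≈ 22.146 mcg/mL.
One interval later, Cmin,ss = Cmax,ss·e^(−kτ) ≈ 22.146 × 0.5970 ≈ 13.221 mcg/mL.
Trough 13.2 mcg/mL vs MEC 5 mcg/mL: adequate.

13.2 mcg/mL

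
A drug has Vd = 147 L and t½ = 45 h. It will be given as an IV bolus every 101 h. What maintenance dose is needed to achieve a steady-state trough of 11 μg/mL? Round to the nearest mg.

6045 mg

τ/t½ = 101/45 ≈ 2.2444, so f = (1/2)^(101/45) ≈ 0.211035.
Cmin,ss = (D/Vd)·f/(1−f), so D = Cmin,ss·Vd·(1−f)/f.
D = 11 × 147 × (1−f)/f ≈ 11 × 147 × 3.73855 ≈ 6045.24 mg.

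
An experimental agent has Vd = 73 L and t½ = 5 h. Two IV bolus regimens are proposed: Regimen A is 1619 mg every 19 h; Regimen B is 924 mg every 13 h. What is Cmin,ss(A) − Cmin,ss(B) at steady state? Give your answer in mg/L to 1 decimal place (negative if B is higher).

Regimen A: f = (1/2)^(19/5) ≈ 0.0718; Cmin,ss = (1619/73)·f/(1−f) ≈ 1.716 mg/L.
Regimen B: f = (1/2)^(13/5) ≈ 0.1649; Cmin,ss = (924/73)·f/(1−f) ≈ 2.499 mg/L.
Difference ≈ 1.716 − 2.499 ≈ -0.783 mg/L.

-0.8 mg/L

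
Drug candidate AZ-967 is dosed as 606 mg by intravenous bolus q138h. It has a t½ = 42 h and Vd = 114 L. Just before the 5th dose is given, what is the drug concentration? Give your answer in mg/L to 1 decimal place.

0.6 mg/L

f = (1/2)^(τ/t½) = (1/2)^(138/42) ≈ 0.1025.
C₀ = D/Vd = 606/114 ≈ 5.316 mg/L.
Before the 5th dose, 4 doses have been given. Superposition: Cmin = C₀·(f + f² + … + f^4).
≈ 5.316 × (0.1025 + 0.0105 + 0.0011 + 0.0001) ≈ 5.316 × 0.1142 ≈ 0.607 mg/L.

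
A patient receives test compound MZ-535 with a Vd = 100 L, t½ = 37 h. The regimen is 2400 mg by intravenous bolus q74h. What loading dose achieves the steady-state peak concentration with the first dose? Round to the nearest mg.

3200 mg

f = (1/2)^(74/37) ≈ 0.250000; accumulation ratio R = 1/(1−f) ≈ 1.33333.
Loading dose to hit Cmax,ss on first dose: D_load = D_maint·R ≈ 2400 × 1.33333 ≈ 3199.99 mg.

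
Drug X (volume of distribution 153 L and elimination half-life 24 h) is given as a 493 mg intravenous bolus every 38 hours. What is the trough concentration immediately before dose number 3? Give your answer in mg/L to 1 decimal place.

1.4 mg/L

f = (1/2)^(τ/t½) = (1/2)^(38/24) ≈ 0.3337.
C₀ = D/Vd = 493/153 ≈ 3.222 mg/L.
Before the 3rd dose, 2 doses have been given. Superposition: Cmin = C₀·(f + f²).
≈ 3.222 × (0.3337 + 0.1114) ≈ 3.222 × 0.4451 ≈ 1.434 mg/L.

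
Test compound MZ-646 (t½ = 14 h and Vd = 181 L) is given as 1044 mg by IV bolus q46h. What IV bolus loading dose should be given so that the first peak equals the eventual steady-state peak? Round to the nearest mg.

f = (1/2)^(46/14) ≈ 0.102542; accumulation ratio R = 1/(1−f) ≈ 1.11426.
Loading dose to hit Cmax,ss on first dose: D_load = D_maint·R ≈ 1044 × 1.11426 ≈ 1163.29 mg.

1163 mg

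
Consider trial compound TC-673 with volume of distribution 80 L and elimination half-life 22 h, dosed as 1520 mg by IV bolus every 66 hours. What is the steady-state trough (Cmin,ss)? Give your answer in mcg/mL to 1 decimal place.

2.7 mcg/mL

τ = 66 h = 3 half-lives, so f = (1/2)^3 = 0.125.
Accumulation ratio R = 1/(1 − f) = 1/0.875 = 8/7.
Single-dose peak C₀ = D/Vd = 1520/80 = 19 mcg/mL.
Steady-state peak Cmax,ss = C₀·R = 19 × 8/7 ≈ 21.714 mcg/mL.
Steady-state trough Cmin,ss = Cmax,ss·f ≈ 21.714 × 0.125 ≈ 2.714 mcg/mL.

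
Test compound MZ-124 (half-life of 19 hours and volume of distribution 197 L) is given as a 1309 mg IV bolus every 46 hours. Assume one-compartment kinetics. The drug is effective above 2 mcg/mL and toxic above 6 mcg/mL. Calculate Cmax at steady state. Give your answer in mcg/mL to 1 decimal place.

8.2 mcg/mL

k = ln2/t½ = ln2/19 ≈ 0.036481 h⁻¹; fraction remaining f = e^(−kτ) = e^(−0.036481×46) ≈ 0.1867.
At steady state, accumulation factor R = 1/(1 − e^(−kτ)) ≈ 1.2296.
Single-dose peak C₀ = D/Vd = 1309/197 ≈ 6.645 mcg/mL.
Cmax,ss = C₀/(1 − f) ≈ 6.645/0.8133 ≈ 8.170 mcg/mL.
Peak 8.2 mcg/mL vs MTC 6 mcg/mL: exceeds toxic threshold.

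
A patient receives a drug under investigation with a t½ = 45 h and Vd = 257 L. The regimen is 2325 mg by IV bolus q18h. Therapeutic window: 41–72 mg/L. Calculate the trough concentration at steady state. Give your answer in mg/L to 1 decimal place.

28.3 mg/L

Over one 18-h interval, 18/45 ≈ 0.4 half-lives elapse, leaving f ≈ 0.7579 of each dose.
Accumulation ratio R = 1/(1 − f) ≈ 1/0.2421 ≈ 4.1305.
Each bolus raises the concentration by D/Vd = 2325/257 ≈ 9.047 mg/L.
Steady-state peak Cmax,ss = C₀·R ≈ 9.047 × 4.1305 ≈ 37.369 mg/L.
One interval later, Cmin,ss = Cmax,ss·e^(−kτ) ≈ 37.369 × 0.7579 ≈ 28.322 mg/L.
Trough 28.3 mg/L vs MEC 41 mg/L: subtherapeutic.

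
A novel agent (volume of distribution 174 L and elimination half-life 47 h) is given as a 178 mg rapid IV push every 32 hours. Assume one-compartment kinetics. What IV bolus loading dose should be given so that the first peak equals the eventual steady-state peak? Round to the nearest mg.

f = (1/2)^(32/47) ≈ 0.623797; accumulation ratio R = 1/(1−f) ≈ 2.65814.
Loading dose to hit Cmax,ss on first dose: D_load = D_maint·R ≈ 178 × 2.65814 ≈ 473.15 mg.

473 mg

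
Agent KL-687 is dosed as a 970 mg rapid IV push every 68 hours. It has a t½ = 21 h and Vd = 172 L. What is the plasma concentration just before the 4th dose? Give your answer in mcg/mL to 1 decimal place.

0.7 mcg/mL

f = (1/2)^(τ/t½) = (1/2)^(68/21) ≈ 0.1060.
C₀ = D/Vd = 970/172 ≈ 5.640 mcg/mL.
Before the 4th dose, 3 doses have been given. Superposition: Cmin = C₀·(f + f² + … + f^3).
≈ 5.640 × (0.1060 + 0.0112 + 0.0012) ≈ 5.640 × 0.1184 ≈ 0.668 mcg/mL.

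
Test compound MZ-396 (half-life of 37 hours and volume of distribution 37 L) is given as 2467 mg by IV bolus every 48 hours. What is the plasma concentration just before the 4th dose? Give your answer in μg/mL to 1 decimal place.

42.7 μg/mL

f = (1/2)^(τ/t½) = (1/2)^(48/37) ≈ 0.4069.
C₀ = D/Vd = 2467/37 ≈ 66.676 μg/mL.
Before the 4th dose, 3 doses have been given. Superposition: Cmin = C₀·(f + f² + … + f^3).
≈ 66.676 × (0.4069 + 0.1656 + 0.0674) ≈ 66.676 × 0.6399 ≈ 42.666 μg/mL.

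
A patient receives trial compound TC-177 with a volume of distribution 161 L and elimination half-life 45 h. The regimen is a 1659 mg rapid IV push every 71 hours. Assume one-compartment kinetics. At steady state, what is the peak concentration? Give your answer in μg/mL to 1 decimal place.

Over one 71-h interval, 71/45 ≈ 1.5778 half-lives elapse, leaving f ≈ 0.3350 of each dose.
At steady state, accumulation factor R = 1/(1 − e^(−kτ)) ≈ 1.5038.
Single-dose peak C₀ = D/Vd = 1659/161 ≈ 10.304 μg/mL.
Steady-state peak Cmax,ss = C₀·R ≈ 10.304 × 1.5038 ≈ 15.495 μg/mL.

15.5 μg/mL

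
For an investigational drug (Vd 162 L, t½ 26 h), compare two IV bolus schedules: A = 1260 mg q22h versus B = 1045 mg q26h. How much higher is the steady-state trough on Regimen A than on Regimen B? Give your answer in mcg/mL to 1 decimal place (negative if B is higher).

3.3 mcg/mL

Regimen A: f = (1/2)^(22/26) ≈ 0.5563; Cmin,ss = (1260/162)·f/(1−f) ≈ 9.752 mcg/mL.
Regimen B: f = (1/2)^(26/26) ≈ 0.5000; Cmin,ss = (1045/162)·f/(1−f) ≈ 6.451 mcg/mL.
Difference ≈ 9.752 − 6.451 ≈ 3.301 mcg/mL.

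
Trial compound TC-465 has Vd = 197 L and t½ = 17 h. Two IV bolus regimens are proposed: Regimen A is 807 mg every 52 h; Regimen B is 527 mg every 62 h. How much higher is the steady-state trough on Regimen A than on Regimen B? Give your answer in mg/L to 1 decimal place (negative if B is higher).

Regimen A: f = (1/2)^(52/17) ≈ 0.1200; Cmin,ss = (807/197)·f/(1−f) ≈ 0.559 mg/L.
Regimen B: f = (1/2)^(62/17) ≈ 0.0798; Cmin,ss = (527/197)·f/(1−f) ≈ 0.232 mg/L.
Difference ≈ 0.559 − 0.232 ≈ 0.327 mg/L.

0.3 mg/L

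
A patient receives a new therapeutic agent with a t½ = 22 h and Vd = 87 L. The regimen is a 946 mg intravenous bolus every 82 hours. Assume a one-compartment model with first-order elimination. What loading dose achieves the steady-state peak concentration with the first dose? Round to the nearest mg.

f = (1/2)^(82/22) ≈ 0.075506; accumulation ratio R = 1/(1−f) ≈ 1.08167.
Loading dose to hit Cmax,ss on first dose: D_load = D_maint·R ≈ 946 × 1.08167 ≈ 1023.26 mg.

1023 mg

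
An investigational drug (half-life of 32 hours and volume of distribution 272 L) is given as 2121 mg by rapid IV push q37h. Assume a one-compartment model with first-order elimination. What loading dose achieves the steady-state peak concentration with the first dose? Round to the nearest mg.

3847 mg

f = (1/2)^(37/32) ≈ 0.448677; accumulation ratio R = 1/(1−f) ≈ 1.81382.
Loading dose to hit Cmax,ss on first dose: D_load = D_maint·R ≈ 2121 × 1.81382 ≈ 3847.11 mg.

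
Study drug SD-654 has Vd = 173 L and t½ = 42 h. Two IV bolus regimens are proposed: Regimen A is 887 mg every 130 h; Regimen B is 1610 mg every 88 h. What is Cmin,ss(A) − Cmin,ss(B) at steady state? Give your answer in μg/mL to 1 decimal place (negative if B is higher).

-2.2 μg/mL

Regimen A: f = (1/2)^(130/42) ≈ 0.1170; Cmin,ss = (887/173)·f/(1−f) ≈ 0.679 μg/mL.
Regimen B: f = (1/2)^(88/42) ≈ 0.2340; Cmin,ss = (1610/173)·f/(1−f) ≈ 2.843 μg/mL.
Difference ≈ 0.679 − 2.843 ≈ -2.164 μg/mL.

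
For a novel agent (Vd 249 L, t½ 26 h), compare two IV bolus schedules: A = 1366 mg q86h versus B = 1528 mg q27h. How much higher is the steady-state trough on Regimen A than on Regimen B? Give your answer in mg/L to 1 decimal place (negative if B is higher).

-5.2 mg/L

Regimen A: f = (1/2)^(86/26) ≈ 0.1010; Cmin,ss = (1366/249)·f/(1−f) ≈ 0.616 mg/L.
Regimen B: f = (1/2)^(27/26) ≈ 0.4868; Cmin,ss = (1528/249)·f/(1−f) ≈ 5.821 mg/L.
Difference ≈ 0.616 − 5.821 ≈ -5.205 mg/L.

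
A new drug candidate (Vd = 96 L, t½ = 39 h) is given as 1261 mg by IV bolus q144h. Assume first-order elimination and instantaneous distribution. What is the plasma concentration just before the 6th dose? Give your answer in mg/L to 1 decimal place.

1.1 mg/L

f = (1/2)^(τ/t½) = (1/2)^(144/39) ≈ 0.0774.
C₀ = D/Vd = 1261/96 ≈ 13.135 mg/L.
Before the 6th dose, 5 doses have been given. Superposition: Cmin = C₀·(f + f² + … + f^5).
≈ 13.135 × (0.0774 + 0.0060 + 0.0005 + 0.0000 + 0.0000) ≈ 13.135 × 0.0839 ≈ 1.102 mg/L.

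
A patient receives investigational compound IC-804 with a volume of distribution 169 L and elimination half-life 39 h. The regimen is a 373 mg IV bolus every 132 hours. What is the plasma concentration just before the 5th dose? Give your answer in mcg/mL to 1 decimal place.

f = (1/2)^(τ/t½) = (1/2)^(132/39) ≈ 0.0957.
C₀ = D/Vd = 373/169 ≈ 2.207 mcg/mL.
Before the 5th dose, 4 doses have been given. Superposition: Cmin = C₀·(f + f² + … + f^4).
≈ 2.207 × (0.0957 + 0.0092 + 0.0009 + 0.0001) ≈ 2.207 × 0.1059 ≈ 0.234 mcg/mL.

0.2 mcg/mL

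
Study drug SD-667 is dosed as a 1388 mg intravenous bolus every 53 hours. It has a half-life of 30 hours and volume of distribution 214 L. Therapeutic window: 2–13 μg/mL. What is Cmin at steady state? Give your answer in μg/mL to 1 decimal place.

2.7 μg/mL

τ/t½ = 53/30 ≈ 1.7667, so fraction remaining f = (1/2)^(53/30) ≈ 0.2939.
Single-dose peak C₀ = D/Vd = 1388/214 ≈ 6.486 μg/mL.
Steady-state trough Cmin,ss = C₀·f/(1−f) ≈ 6.486 × 0.2939/0.7061 ≈ 2.700 μg/mL.
Trough 2.7 μg/mL vs MEC 2 μg/mL: adequate.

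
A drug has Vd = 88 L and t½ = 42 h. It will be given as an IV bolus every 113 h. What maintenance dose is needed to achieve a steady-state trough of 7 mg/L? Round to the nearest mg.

τ/t½ = 113/42 ≈ 2.6905, so f = (1/2)^(113/42) ≈ 0.154912.
Cmin,ss = (D/Vd)·f/(1−f), so D = Cmin,ss·Vd·(1−f)/f.
D = 7 × 88 × (1−f)/f ≈ 7 × 88 × 5.45528 ≈ 3360.45 mg.

3360 mg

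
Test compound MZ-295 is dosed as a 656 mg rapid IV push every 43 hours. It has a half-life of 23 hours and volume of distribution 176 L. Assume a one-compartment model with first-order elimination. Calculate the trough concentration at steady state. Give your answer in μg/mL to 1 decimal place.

1.4 μg/mL

k = ln2/t½ = ln2/23 ≈ 0.030137 h⁻¹; fraction remaining f = e^(−kτ) = e^(−0.030137×43) ≈ 0.2737.
At steady state, accumulation factor R = 1/(1 − e^(−kτ)) ≈ 1.3768.
Single-dose peak C₀ = D/Vd = 656/176 ≈ 3.727 μg/mL.
Cmax,ss = C₀/(1 − f) ≈ 3.727/0.7263 ≈ 5.131 μg/mL.
One interval later, Cmin,ss = Cmax,ss·e^(−kτ) ≈ 5.131 × 0.2737 ≈ 1.404 μg/mL.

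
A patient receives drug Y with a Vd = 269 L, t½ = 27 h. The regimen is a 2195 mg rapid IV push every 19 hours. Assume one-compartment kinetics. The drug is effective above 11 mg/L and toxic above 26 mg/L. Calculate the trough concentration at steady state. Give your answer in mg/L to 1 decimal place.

Over one 19-h interval, 19/27 ≈ 0.7037 half-lives elapse, leaving f ≈ 0.6140 of each dose.
At steady state, accumulation factor R = 1/(1 − e^(−kτ)) ≈ 2.5907.
Each bolus raises the concentration by D/Vd = 2195/269 ≈ 8.160 mg/L.
Cmax,ss = C₀/(1 − f) ≈ 8.160/0.3860 ≈ 21.140 mg/L.
Steady-state trough Cmin,ss = Cmax,ss·f ≈ 21.140 × 0.6140 ≈ 12.980 mg/L.
Trough 13.0 mg/L vs MEC 11 mg/L: adequate.

13.0 mg/L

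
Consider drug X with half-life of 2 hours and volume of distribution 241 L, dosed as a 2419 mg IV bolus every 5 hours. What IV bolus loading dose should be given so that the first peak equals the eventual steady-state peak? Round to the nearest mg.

f = (1/2)^(5/2) ≈ 0.176777; accumulation ratio R = 1/(1−f) ≈ 1.21474.
Loading dose to hit Cmax,ss on first dose: D_load = D_maint·R ≈ 2419 × 1.21474 ≈ 2938.46 mg.

2938 mg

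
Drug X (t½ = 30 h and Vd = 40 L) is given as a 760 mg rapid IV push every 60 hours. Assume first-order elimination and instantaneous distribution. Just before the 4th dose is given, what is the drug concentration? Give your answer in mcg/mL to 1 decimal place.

6.2 mcg/mL

f = (1/2)^(τ/t½) = (1/2)^(60/30) ≈ 0.2500.
C₀ = D/Vd = 760/40 ≈ 19.000 mcg/mL.
Before the 4th dose, 3 doses have been given. Superposition: Cmin = C₀·(f + f² + … + f^3).
≈ 19.000 × (0.2500 + 0.0625 + 0.0156) ≈ 19.000 × 0.3281 ≈ 6.234 mcg/mL.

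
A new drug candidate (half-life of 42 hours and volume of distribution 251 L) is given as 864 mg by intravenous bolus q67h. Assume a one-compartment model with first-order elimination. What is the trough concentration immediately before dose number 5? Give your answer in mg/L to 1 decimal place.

f = (1/2)^(τ/t½) = (1/2)^(67/42) ≈ 0.3310.
C₀ = D/Vd = 864/251 ≈ 3.442 mg/L.
Before the 5th dose, 4 doses have been given. Superposition: Cmin = C₀·(f + f² + … + f^4).
≈ 3.442 × (0.3310 + 0.1096 + 0.0363 + 0.0120) ≈ 3.442 × 0.4889 ≈ 1.683 mg/L.

1.7 mg/L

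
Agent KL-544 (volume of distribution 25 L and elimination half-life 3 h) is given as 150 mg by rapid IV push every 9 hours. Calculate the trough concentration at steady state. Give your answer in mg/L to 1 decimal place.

τ = 9 h = 3 half-lives, so f = (1/2)^3 = 0.125.
Accumulation ratio R = 1/(1 − f) = 1/0.875 = 8/7.
Single-dose peak C₀ = D/Vd = 150/25 = 6 mg/L.
Steady-state peak Cmax,ss = C₀·R = 6 × 8/7 ≈ 6.857 mg/L.
Steady-state trough Cmin,ss = Cmax,ss·f ≈ 6.857 × 0.125 ≈ 0.857 mg/L.

0.9 mg/L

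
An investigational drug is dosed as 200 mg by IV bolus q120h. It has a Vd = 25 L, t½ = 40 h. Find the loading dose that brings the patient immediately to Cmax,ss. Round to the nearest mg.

229 mg

f = (1/2)^(120/40) ≈ 0.125000; accumulation ratio R = 1/(1−f) ≈ 1.14286.
Loading dose to hit Cmax,ss on first dose: D_load = D_maint·R ≈ 200 × 1.14286 ≈ 228.57 mg.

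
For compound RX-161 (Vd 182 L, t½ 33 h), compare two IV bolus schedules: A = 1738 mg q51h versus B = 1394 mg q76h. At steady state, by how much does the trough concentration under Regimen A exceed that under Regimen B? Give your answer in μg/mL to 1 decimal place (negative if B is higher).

3.0 μg/mL

Regimen A: f = (1/2)^(51/33) ≈ 0.3426; Cmin,ss = (1738/182)·f/(1−f) ≈ 4.977 μg/mL.
Regimen B: f = (1/2)^(76/33) ≈ 0.2026; Cmin,ss = (1394/182)·f/(1−f) ≈ 1.946 μg/mL.
Difference ≈ 4.977 − 1.946 ≈ 3.031 μg/mL.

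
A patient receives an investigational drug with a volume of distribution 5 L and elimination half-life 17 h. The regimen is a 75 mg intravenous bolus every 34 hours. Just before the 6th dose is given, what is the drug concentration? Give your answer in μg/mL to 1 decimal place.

f = (1/2)^(τ/t½) = (1/2)^(34/17) ≈ 0.2500.
C₀ = D/Vd = 75/5 ≈ 15.000 μg/mL.
Before the 6th dose, 5 doses have been given. Superposition: Cmin = C₀·(f + f² + … + f^5).
≈ 15.000 × (0.2500 + 0.0625 + 0.0156 + 0.0039 + 0.0010) ≈ 15.000 × 0.3330 ≈ 4.995 μg/mL.

5.0 μg/mL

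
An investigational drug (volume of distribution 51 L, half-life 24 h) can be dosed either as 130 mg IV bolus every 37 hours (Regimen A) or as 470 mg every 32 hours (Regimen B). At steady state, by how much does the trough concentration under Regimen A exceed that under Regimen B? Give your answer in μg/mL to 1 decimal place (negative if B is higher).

Regimen A: f = (1/2)^(37/24) ≈ 0.3435; Cmin,ss = (130/51)·f/(1−f) ≈ 1.334 μg/mL.
Regimen B: f = (1/2)^(32/24) ≈ 0.3969; Cmin,ss = (470/51)·f/(1−f) ≈ 6.065 μg/mL.
Difference ≈ 1.334 − 6.065 ≈ -4.731 μg/mL.

-4.7 μg/mL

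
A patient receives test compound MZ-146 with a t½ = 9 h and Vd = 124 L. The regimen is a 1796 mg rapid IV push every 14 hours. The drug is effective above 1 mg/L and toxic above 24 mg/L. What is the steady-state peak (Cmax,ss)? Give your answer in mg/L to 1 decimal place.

22.0 mg/L

τ/t½ = 14/9 ≈ 1.5556, so fraction remaining f = (1/2)^(14/9) ≈ 0.3402.
At steady state, accumulation factor R = 1/(1 − e^(−kτ)) ≈ 1.5156.
Single-dose peak C₀ = D/Vd = 1796/124 ≈ 14.484 mg/L.
Cmax,ss = C₀/(1 − f) ≈ 14.484/0.6598 ≈ 21.952 mg/L.
Peak 22.0 mg/L vs MTC 24 mg/L: below toxic threshold.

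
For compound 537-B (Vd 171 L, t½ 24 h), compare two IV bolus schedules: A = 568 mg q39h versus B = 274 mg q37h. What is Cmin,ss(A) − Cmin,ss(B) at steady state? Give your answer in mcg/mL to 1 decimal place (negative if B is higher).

0.8 mcg/mL

Regimen A: f = (1/2)^(39/24) ≈ 0.3242; Cmin,ss = (568/171)·f/(1−f) ≈ 1.593 mcg/mL.
Regimen B: f = (1/2)^(37/24) ≈ 0.3435; Cmin,ss = (274/171)·f/(1−f) ≈ 0.838 mcg/mL.
Difference ≈ 1.593 − 0.838 ≈ 0.755 mcg/mL.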